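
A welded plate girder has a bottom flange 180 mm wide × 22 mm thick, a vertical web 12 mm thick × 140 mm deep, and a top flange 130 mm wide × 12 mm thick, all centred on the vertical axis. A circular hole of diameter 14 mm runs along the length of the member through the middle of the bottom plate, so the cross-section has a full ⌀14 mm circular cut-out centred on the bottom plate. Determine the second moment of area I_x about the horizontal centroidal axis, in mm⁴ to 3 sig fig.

Split into non-overlapping primitives; take the origin at the lower-left of the bounding box.
Bottom plate: 180 × 22, A = 3 960 mm², y = 11 mm, Ī = 159 720 mm⁴.
Web plate: 12 × 140, A = 1 680 mm², y = 92 mm, Ī = 2 744 000 mm⁴.
Top plate: 130 × 12, A = 1 560 mm², y = 168 mm, Ī = 18 720 mm⁴.
Hole (subtracted): ⌀14, A = 153.94 mm², y = 11 mm, Ī = 1885.7 mm⁴.
Centroid: ȳ = ΣA·y / ΣA = 65.073 mm.
Transfer each piece to the horizontal centroidal axis using Ī + A·d² with d = y − 65.073:
  bottom plate: d = -54.073 mm → contributes +11 738 218 mm⁴
  web plate: d = 26.927 mm → contributes +3 962 128 mm⁴
  top plate: d = 102.93 mm → contributes +16 545 387 mm⁴
  hole: d = -54.073 mm → contributes −451 979 mm⁴
Total I = 31 793 754 mm⁴.

I_x ≈ 3.18 × 10⁷ mm⁴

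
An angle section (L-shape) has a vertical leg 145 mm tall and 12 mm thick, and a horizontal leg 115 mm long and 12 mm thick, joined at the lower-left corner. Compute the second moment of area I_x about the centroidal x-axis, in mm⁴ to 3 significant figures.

I_x ≈ 6.26 × 10⁶ mm⁴

Treat the section as a set of non-overlapping primitives; coordinates are from the bounding-box lower-left.
Vertical leg: 12 × 145, A = 1 740 mm², y = 72.5 mm, Ī = 3 048 625 mm⁴.
Horizontal leg (remainder): 103 × 12, A = 1 236 mm², y = 6 mm, Ī = 14 832 mm⁴.
Centroid: ȳ = ΣA·y / ΣA = 44.881 mm.
Transfer each piece to the centroidal x-axis using Ī + A·d² with d = y − 44.881:
  vertical leg: d = 27.619 mm → contributes +4 375 908 mm⁴
  horizontal leg (remainder): d = -38.881 mm → contributes +1 883 338 mm⁴
Total I = 6 259 246 mm⁴.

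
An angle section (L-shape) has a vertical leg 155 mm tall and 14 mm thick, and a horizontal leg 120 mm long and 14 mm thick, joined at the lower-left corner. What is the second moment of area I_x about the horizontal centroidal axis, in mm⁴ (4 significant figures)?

I_x ≈ 8.749 × 10⁶ mm⁴

Break the section into simple shapes (no overlaps), measuring from the bottom-left corner of the bounding box.
Vertical leg: 14 × 155, A = 2 170 mm², y = 77.5 mm, Ī = 4 344 521 mm⁴.
Horizontal leg (remainder): 106 × 14, A = 1 484 mm², y = 7 mm, Ī = 24238.7 mm⁴.
Centroid: ȳ = ΣA·y / ΣA = 48.8678 mm.
Transfer each piece to the horizontal centroidal axis using Ī + A·d² with d = y − 48.8678:
  vertical leg: d = 28.6322 mm → contributes +6 123 491 mm⁴
  horizontal leg (remainder): d = -41.8678 mm → contributes +2 625 563 mm⁴
Total I = 8 749 054 mm⁴.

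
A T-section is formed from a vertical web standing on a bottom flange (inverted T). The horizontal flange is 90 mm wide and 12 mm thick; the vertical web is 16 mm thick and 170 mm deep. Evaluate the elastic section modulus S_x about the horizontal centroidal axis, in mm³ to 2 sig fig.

Break the section into simple shapes (no overlaps), measuring from the bottom-left corner of the bounding box.
Flange: 90 × 12, A = 1 080 mm², y = 6 mm, Ī = 12 960 mm⁴.
Web: 16 × 170, A = 2 720 mm², y = 97 mm, Ī = 6 550 667 mm⁴.
Centroid: ȳ = ΣA·y / ΣA = 71.14 mm.
Transfer each piece to the horizontal centroidal axis using Ī + A·d² with d = y − 71.14:
  flange: d = -65.14 mm → contributes +4 595 193 mm⁴
  web: d = 25.86 mm → contributes +8 370 083 mm⁴
Total I = 12 965 276 mm⁴.
Extreme fibre distance c = 110.9 mm; S = I/c = 116 948 mm³.

S_x ≈ 1.2 × 10⁵ mm³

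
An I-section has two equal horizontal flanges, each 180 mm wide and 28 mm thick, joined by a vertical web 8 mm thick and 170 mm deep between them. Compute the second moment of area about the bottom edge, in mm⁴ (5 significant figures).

Break the section into simple shapes (no overlaps), measuring from the bottom-left corner of the bounding box.
Bottom flange: 180 × 28, A = 5 040 mm², y = 14 mm, Ī = 329 280 mm⁴.
Web: 8 × 170, A = 1 360 mm², y = 113 mm, Ī = 3 275 333 mm⁴.
Top flange: 180 × 28, A = 5 040 mm², y = 212 mm, Ī = 329 280 mm⁴.
Transfer each piece to the base of the section using Ī + A·d² with d = y − 0:
  bottom flange: d = 14 mm → contributes +1 317 120 mm⁴
  web: d = 113 mm → contributes +20 641 173 mm⁴
  top flange: d = 212 mm → contributes +226 847 040 mm⁴
Total I = 248 805 333 mm⁴.

I_base ≈ 2.4881 × 10⁸ mm⁴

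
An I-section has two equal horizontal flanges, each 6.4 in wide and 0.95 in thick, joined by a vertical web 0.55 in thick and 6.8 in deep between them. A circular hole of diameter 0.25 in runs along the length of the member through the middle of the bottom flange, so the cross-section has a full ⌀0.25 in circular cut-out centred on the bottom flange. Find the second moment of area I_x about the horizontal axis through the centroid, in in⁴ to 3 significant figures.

I_x ≈ 197 in⁴

Split into non-overlapping primitives; take the origin at the lower-left of the bounding box.
Bottom flange: 6.4 × 0.95, A = 6.08 in², y = 0.475 in, Ī = 0.45727 in⁴.
Web: 0.55 × 6.8, A = 3.74 in², y = 4.35 in, Ī = 14.411 in⁴.
Top flange: 6.4 × 0.95, A = 6.08 in², y = 8.225 in, Ī = 0.45727 in⁴.
Hole (subtracted): ⌀0.25, A = 0.049087 in², y = 0.475 in, Ī = 0.00019175 in⁴.
Centroid: ȳ = ΣA·y / ΣA = 4.362 in.
Transfer each piece to the horizontal axis through the centroid using Ī + A·d² with d = y − 4.362:
  bottom flange: d = -3.887 in → contributes +92.319 in⁴
  web: d = -0.012 in → contributes +14.412 in⁴
  top flange: d = 3.863 in → contributes +91.188 in⁴
  hole: d = -3.887 in → contributes −0.74184 in⁴
Total I = 197.18 in⁴.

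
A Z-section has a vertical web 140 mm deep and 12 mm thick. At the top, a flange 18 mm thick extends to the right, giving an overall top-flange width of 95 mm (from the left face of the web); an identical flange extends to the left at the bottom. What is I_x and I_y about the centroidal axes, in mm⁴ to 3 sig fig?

Treat the section as a set of non-overlapping primitives; coordinates are from the bounding-box lower-left.
Web: 12 × 140, A = 1 680 mm², y = 70 mm, Ī = 2 744 000 mm⁴.
Top flange (beyond web): 83 × 18, A = 1 494 mm², y = 131 mm, Ī = 40 338 mm⁴.
Bottom flange (beyond web): 83 × 18, A = 1 494 mm², y = 9 mm, Ī = 40 338 mm⁴.
Centroid: ȳ = ΣA·y / ΣA = 70 mm.
Transfer each piece to the centroidal x-axis using Ī + A·d² with d = y − 70:
  web: d = 0 mm → contributes +2 744 000 mm⁴
  top flange (beyond web): d = 61 mm → contributes +5 599 512 mm⁴
  bottom flange (beyond web): d = -61 mm → contributes +5 599 512 mm⁴
Total I = 13 943 024 mm⁴.
For the y-axis: x̄ = 89 mm.
Repeating about the centroidal y-axis gives I_y = 8 477 196 mm⁴.

I_x ≈ 1.39 × 10⁷ mm⁴, I_y ≈ 8.48 × 10⁶ mm⁴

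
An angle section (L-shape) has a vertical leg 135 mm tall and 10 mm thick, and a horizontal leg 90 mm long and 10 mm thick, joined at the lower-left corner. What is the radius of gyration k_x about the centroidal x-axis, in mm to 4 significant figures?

k_x ≈ 43.24 mm

Decompose the section into non-overlapping parts with the origin at the bottom-left of its bounding rectangle.
Vertical leg: 10 × 135, A = 1 350 mm², y = 67.5 mm, Ī = 2 050 313 mm⁴.
Horizontal leg (remainder): 80 × 10, A = 800 mm², y = 5 mm, Ī = 6666.67 mm⁴.
Centroid: ȳ = ΣA·y / ΣA = 44.2442 mm.
Transfer each piece to the centroidal x-axis using Ī + A·d² with d = y − 44.2442:
  vertical leg: d = 23.2558 mm → contributes +2 780 437 mm⁴
  horizontal leg (remainder): d = -39.2442 mm → contributes +1 238 752 mm⁴
Total I = 4 019 188 mm⁴.
Radius of gyration: k = √(I/A) = √(4 019 188 / 2 150) = 43.2364 mm.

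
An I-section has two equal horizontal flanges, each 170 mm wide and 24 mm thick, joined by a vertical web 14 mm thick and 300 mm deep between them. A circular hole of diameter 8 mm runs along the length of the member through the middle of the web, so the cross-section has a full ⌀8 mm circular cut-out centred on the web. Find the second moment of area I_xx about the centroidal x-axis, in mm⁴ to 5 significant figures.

Split into non-overlapping primitives; take the origin at the lower-left of the bounding box.
Bottom flange: 170 × 24, A = 4 080 mm², y = 12 mm, Ī = 195 840 mm⁴.
Web: 14 × 300, A = 4 200 mm², y = 174 mm, Ī = 31 500 000 mm⁴.
Top flange: 170 × 24, A = 4 080 mm², y = 336 mm, Ī = 195 840 mm⁴.
Hole (subtracted): ⌀8, A = 50.26548 mm², y = 174 mm, Ī = 201.0619 mm⁴.
By symmetry the centroid is at mid-height, ȳ = 174 mm.
Transfer each piece to the centroidal x-axis using Ī + A·d² with d = y − 174:
  bottom flange: d = -162 mm → contributes +107 271 360 mm⁴
  web: d = 0 mm → contributes +31 500 000 mm⁴
  top flange: d = 162 mm → contributes +107 271 360 mm⁴
  hole: d = 0 mm → contributes −201.0619 mm⁴
Total I = 246 042 519 mm⁴.

I_xx ≈ 2.4604 × 10⁸ mm⁴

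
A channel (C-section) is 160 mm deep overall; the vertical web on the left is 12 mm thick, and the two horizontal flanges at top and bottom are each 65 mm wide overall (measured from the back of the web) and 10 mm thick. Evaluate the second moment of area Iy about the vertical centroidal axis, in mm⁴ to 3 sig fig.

Treat the section as a set of non-overlapping primitives; coordinates are from the bounding-box lower-left.
Web: 12 × 160, A = 1 920 mm², x = 6 mm, Ī = 23 040 mm⁴.
Top flange (beyond web): 53 × 10, A = 530 mm², x = 38.5 mm, Ī = 124 064 mm⁴.
Bottom flange (beyond web): 53 × 10, A = 530 mm², x = 38.5 mm, Ī = 124 064 mm⁴.
Centroid: x̄ = ΣA·x / ΣA = 17.56 mm.
Transfer each piece to the vertical centroidal axis using Ī + A·d² with d = x − 17.56:
  web: d = -11.56 mm → contributes +279 634 mm⁴
  top flange (beyond web): d = 20.94 mm → contributes +356 452 mm⁴
  bottom flange (beyond web): d = 20.94 mm → contributes +356 452 mm⁴
Total I = 992 537 mm⁴.

Iy ≈ 9.93 × 10⁵ mm⁴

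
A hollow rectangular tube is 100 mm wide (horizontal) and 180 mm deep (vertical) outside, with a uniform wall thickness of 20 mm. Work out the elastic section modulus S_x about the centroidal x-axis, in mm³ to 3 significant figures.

S_x ≈ 3.88 × 10⁵ mm³

Decompose the section into non-overlapping parts with the origin at the bottom-left of its bounding rectangle.
Outer rectangle: 100 × 180, A = 18 000 mm², y = 90 mm, Ī = 48 600 000 mm⁴.
Inner void (subtracted): 60 × 140, A = 8 400 mm², y = 90 mm, Ī = 13 720 000 mm⁴.
By symmetry the centroid is at mid-height, ȳ = 90 mm.
All pieces are centred on the centroidal x-axis, so I = ΣĪ (holes subtracted) = 34 880 000 mm⁴.
Extreme fibre distance c = 90 mm; S = I/c = 387 556 mm³.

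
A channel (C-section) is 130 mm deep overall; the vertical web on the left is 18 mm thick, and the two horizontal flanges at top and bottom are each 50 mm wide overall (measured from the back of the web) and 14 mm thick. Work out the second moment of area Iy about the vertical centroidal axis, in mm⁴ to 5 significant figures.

Break the section into simple shapes (no overlaps), measuring from the bottom-left corner of the bounding box.
Web: 18 × 130, A = 2 340 mm², x = 9 mm, Ī = 63 180 mm⁴.
Top flange (beyond web): 32 × 14, A = 448 mm², x = 34 mm, Ī = 38229.33 mm⁴.
Bottom flange (beyond web): 32 × 14, A = 448 mm², x = 34 mm, Ī = 38229.33 mm⁴.
Centroid: x̄ = ΣA·x / ΣA = 15.92213 mm.
Transfer each piece to the vertical centroidal axis using Ī + A·d² with d = x − 15.92213:
  web: d = -6.922126 mm → contributes +175 303 mm⁴
  top flange (beyond web): d = 18.07787 mm → contributes +184 640 mm⁴
  bottom flange (beyond web): d = 18.07787 mm → contributes +184 640 mm⁴
Total I = 544 583 mm⁴.

Iy ≈ 5.4458 × 10⁵ mm⁴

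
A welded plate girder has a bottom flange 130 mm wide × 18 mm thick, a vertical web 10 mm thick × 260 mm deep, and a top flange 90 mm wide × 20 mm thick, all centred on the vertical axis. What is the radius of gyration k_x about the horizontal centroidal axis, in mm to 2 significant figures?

k_x ≈ 120 mm

Break the section into simple shapes (no overlaps), measuring from the bottom-left corner of the bounding box.
Bottom plate: 130 × 18, A = 2 340 mm², y = 9 mm, Ī = 63 180 mm⁴.
Web plate: 10 × 260, A = 2 600 mm², y = 148 mm, Ī = 14 646 667 mm⁴.
Top plate: 90 × 20, A = 1 800 mm², y = 288 mm, Ī = 60 000 mm⁴.
Centroid: ȳ = ΣA·y / ΣA = 137.1 mm.
Transfer each piece to the horizontal centroidal axis using Ī + A·d² with d = y − 137.1:
  bottom plate: d = -128.1 mm → contributes +38 479 993 mm⁴
  web plate: d = 10.87 mm → contributes +14 953 843 mm⁴
  top plate: d = 150.9 mm → contributes +41 030 856 mm⁴
Total I = 94 464 692 mm⁴.
Radius of gyration: k = √(I/A) = √(94 464 692 / 6 740) = 118.4 mm.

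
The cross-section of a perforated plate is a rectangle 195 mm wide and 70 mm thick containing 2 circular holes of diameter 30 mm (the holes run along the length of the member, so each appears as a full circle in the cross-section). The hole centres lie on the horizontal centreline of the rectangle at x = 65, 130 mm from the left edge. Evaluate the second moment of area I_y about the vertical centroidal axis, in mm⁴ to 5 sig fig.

I_y ≈ 4.1681 × 10⁷ mm⁴

Break the section into simple shapes (no overlaps), measuring from the bottom-left corner of the bounding box.
Plate: 195 × 70, A = 13 650 mm², x = 97.5 mm, Ī = 43 253 438 mm⁴.
Hole 1 (subtracted): ⌀30, A = 706.8583 mm², x = 65 mm, Ī = 39760.78 mm⁴.
Hole 2 (subtracted): ⌀30, A = 706.8583 mm², x = 130 mm, Ī = 39760.78 mm⁴.
By symmetry the centroid is at mid-width, x̄ = 97.5 mm.
Transfer each piece to the vertical centroidal axis using Ī + A·d² with d = x − 97.5:
  plate: d = 0 mm → contributes +43 253 438 mm⁴
  hole 1: d = -32.5 mm → contributes −786379.9 mm⁴
  hole 2: d = 32.5 mm → contributes −786379.9 mm⁴
Total I = 41 680 678 mm⁴.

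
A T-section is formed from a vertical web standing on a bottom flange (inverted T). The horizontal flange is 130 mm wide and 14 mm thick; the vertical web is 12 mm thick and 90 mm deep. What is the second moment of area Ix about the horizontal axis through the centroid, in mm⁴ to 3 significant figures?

Ix ≈ 2.59 × 10⁶ mm⁴

Decompose the section into non-overlapping parts with the origin at the bottom-left of its bounding rectangle.
Flange: 130 × 14, A = 1 820 mm², y = 7 mm, Ī = 29 727 mm⁴.
Web: 12 × 90, A = 1 080 mm², y = 59 mm, Ī = 729 000 mm⁴.
Centroid: ȳ = ΣA·y / ΣA = 26.366 mm.
Transfer each piece to the horizontal axis through the centroid using Ī + A·d² with d = y − 26.366:
  flange: d = -19.366 mm → contributes +712 269 mm⁴
  web: d = 32.634 mm → contributes +1 879 210 mm⁴
Total I = 2 591 479 mm⁴.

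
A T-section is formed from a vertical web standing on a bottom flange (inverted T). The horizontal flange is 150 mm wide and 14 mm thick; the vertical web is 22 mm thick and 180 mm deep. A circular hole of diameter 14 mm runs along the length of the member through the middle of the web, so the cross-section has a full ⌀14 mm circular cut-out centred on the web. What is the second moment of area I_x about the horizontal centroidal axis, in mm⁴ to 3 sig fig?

I_x ≈ 2.35 × 10⁷ mm⁴

Treat the section as a set of non-overlapping primitives; coordinates are from the bounding-box lower-left.
Flange: 150 × 14, A = 2 100 mm², y = 7 mm, Ī = 34 300 mm⁴.
Web: 22 × 180, A = 3 960 mm², y = 104 mm, Ī = 10 692 000 mm⁴.
Hole (subtracted): ⌀14, A = 153.94 mm², y = 104 mm, Ī = 1885.7 mm⁴.
Centroid: ȳ = ΣA·y / ΣA = 69.51 mm.
Transfer each piece to the horizontal centroidal axis using Ī + A·d² with d = y − 69.51:
  flange: d = -62.51 mm → contributes +8 240 054 mm⁴
  web: d = 34.49 mm → contributes +15 402 654 mm⁴
  hole: d = 34.49 mm → contributes −185 004 mm⁴
Total I = 23 457 704 mm⁴.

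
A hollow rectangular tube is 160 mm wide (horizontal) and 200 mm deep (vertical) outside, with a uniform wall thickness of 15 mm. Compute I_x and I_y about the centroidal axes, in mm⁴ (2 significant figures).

Treat the section as a set of non-overlapping primitives; coordinates are from the bounding-box lower-left.
Outer rectangle: 160 × 200, A = 32 000 mm², y = 100 mm, Ī = 106 666 667 mm⁴.
Inner void (subtracted): 130 × 170, A = 22 100 mm², y = 100 mm, Ī = 53 224 167 mm⁴.
By symmetry the centroid is at mid-height, ȳ = 100 mm.
All pieces are centred on the centroidal x-axis, so I = ΣĪ (holes subtracted) = 53 442 500 mm⁴.
Repeating about the centroidal y-axis gives I_y = 37 142 500 mm⁴.

I_x ≈ 5.3 × 10⁷ mm⁴, I_y ≈ 3.7 × 10⁷ mm⁴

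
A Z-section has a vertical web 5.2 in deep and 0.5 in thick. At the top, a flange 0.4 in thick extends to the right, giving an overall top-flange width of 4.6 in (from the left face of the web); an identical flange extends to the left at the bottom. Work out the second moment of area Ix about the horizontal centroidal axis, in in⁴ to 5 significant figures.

Treat the section as a set of non-overlapping primitives; coordinates are from the bounding-box lower-left.
Web: 0.5 × 5.2, A = 2.6 in², y = 2.6 in, Ī = 5.858667 in⁴.
Top flange (beyond web): 4.1 × 0.4, A = 1.64 in², y = 5 in, Ī = 0.02186667 in⁴.
Bottom flange (beyond web): 4.1 × 0.4, A = 1.64 in², y = 0.2 in, Ī = 0.02186667 in⁴.
Centroid: ȳ = ΣA·y / ΣA = 2.6 in.
Transfer each piece to the horizontal centroidal axis using Ī + A·d² with d = y − 2.6:
  web: d = 0 in → contributes +5.858667 in⁴
  top flange (beyond web): d = 2.4 in → contributes +9.468267 in⁴
  bottom flange (beyond web): d = -2.4 in → contributes +9.468267 in⁴
Total I = 24.7952 in⁴.

Ix ≈ 24.795 in⁴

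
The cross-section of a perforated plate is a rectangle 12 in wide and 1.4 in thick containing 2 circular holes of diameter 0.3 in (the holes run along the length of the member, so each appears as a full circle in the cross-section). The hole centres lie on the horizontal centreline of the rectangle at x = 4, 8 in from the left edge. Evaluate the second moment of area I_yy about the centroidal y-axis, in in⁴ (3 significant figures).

I_yy ≈ 201 in⁴

Decompose the section into non-overlapping parts with the origin at the bottom-left of its bounding rectangle.
Plate: 12 × 1.4, A = 16.8 in², x = 6 in, Ī = 201.6 in⁴.
Hole 1 (subtracted): ⌀0.3, A = 0.070686 in², x = 4 in, Ī = 0.00039761 in⁴.
Hole 2 (subtracted): ⌀0.3, A = 0.070686 in², x = 8 in, Ī = 0.00039761 in⁴.
By symmetry the centroid is at mid-width, x̄ = 6 in.
Transfer each piece to the centroidal y-axis using Ī + A·d² with d = x − 6:
  plate: d = 0 in → contributes +201.6 in⁴
  hole 1: d = -2 in → contributes −0.28314 in⁴
  hole 2: d = 2 in → contributes −0.28314 in⁴
Total I = 201.03 in⁴.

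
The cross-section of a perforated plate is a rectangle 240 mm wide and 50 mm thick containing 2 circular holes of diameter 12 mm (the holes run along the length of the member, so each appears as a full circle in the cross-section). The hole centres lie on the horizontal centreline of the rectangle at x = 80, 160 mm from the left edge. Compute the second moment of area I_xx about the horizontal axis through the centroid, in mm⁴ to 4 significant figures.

I_xx ≈ 2.498 × 10⁶ mm⁴

Split into non-overlapping primitives; take the origin at the lower-left of the bounding box.
Plate: 240 × 50, A = 12 000 mm², y = 25 mm, Ī = 2 500 000 mm⁴.
Hole 1 (subtracted): ⌀12, A = 113.097 mm², y = 25 mm, Ī = 1017.88 mm⁴.
Hole 2 (subtracted): ⌀12, A = 113.097 mm², y = 25 mm, Ī = 1017.88 mm⁴.
By symmetry the centroid is at mid-height, ȳ = 25 mm.
All pieces are centred on the horizontal axis through the centroid, so I = ΣĪ (holes subtracted) = 2 497 964 mm⁴.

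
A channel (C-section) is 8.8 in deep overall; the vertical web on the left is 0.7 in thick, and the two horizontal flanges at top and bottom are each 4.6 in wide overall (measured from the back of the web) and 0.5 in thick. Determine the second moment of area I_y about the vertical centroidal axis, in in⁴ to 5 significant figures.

I_y ≈ 17.828 in⁴

Treat the section as a set of non-overlapping primitives; coordinates are from the bounding-box lower-left.
Web: 0.7 × 8.8, A = 6.16 in², x = 0.35 in, Ī = 0.2515333 in⁴.
Top flange (beyond web): 3.9 × 0.5, A = 1.95 in², x = 2.65 in, Ī = 2.471625 in⁴.
Bottom flange (beyond web): 3.9 × 0.5, A = 1.95 in², x = 2.65 in, Ī = 2.471625 in⁴.
Centroid: x̄ = ΣA·x / ΣA = 1.24165 in.
Transfer each piece to the vertical centroidal axis using Ī + A·d² with d = x − 1.24165:
  web: d = -0.8916501 in → contributes +5.148979 in⁴
  top flange (beyond web): d = 1.40835 in → contributes +6.339351 in⁴
  bottom flange (beyond web): d = 1.40835 in → contributes +6.339351 in⁴
Total I = 17.82768 in⁴.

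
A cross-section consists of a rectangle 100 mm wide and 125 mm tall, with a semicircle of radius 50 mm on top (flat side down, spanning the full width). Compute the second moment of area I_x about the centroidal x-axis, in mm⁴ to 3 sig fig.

I_x ≈ 3.79 × 10⁷ mm⁴

Break the section into simple shapes (no overlaps), measuring from the bottom-left corner of the bounding box.
Rectangular body: 100 × 125, A = 12 500 mm², y = 62.5 mm, Ī = 16 276 042 mm⁴.
Semicircular cap: semicircle r = 50, A = 3 927 mm², y = 146.22 mm, Ī = 685 981 mm⁴.
Centroid: ȳ = ΣA·y / ΣA = 82.514 mm.
Transfer each piece to the centroidal x-axis using Ī + A·d² with d = y − 82.514:
  rectangular body: d = -20.014 mm → contributes +21 283 058 mm⁴
  semicircular cap: d = 63.707 mm → contributes +16 623 810 mm⁴
Total I = 37 906 868 mm⁴.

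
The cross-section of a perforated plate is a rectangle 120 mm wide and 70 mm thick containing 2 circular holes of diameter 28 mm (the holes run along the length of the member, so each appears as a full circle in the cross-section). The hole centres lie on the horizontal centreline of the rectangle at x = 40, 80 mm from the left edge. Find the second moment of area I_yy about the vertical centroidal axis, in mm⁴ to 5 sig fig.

Break the section into simple shapes (no overlaps), measuring from the bottom-left corner of the bounding box.
Plate: 120 × 70, A = 8 400 mm², x = 60 mm, Ī = 10 080 000 mm⁴.
Hole 1 (subtracted): ⌀28, A = 615.7522 mm², x = 40 mm, Ī = 30171.86 mm⁴.
Hole 2 (subtracted): ⌀28, A = 615.7522 mm², x = 80 mm, Ī = 30171.86 mm⁴.
By symmetry the centroid is at mid-width, x̄ = 60 mm.
Transfer each piece to the vertical centroidal axis using Ī + A·d² with d = x − 60:
  plate: d = 0 mm → contributes +10 080 000 mm⁴
  hole 1: d = -20 mm → contributes −276472.7 mm⁴
  hole 2: d = 20 mm → contributes −276472.7 mm⁴
Total I = 9 527 055 mm⁴.

I_yy ≈ 9.5271 × 10⁶ mm⁴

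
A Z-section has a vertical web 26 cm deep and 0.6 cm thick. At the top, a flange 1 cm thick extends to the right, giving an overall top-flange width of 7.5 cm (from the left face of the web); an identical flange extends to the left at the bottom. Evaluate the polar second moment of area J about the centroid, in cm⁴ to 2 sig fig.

Split into non-overlapping primitives; take the origin at the lower-left of the bounding box.
Web: 0.6 × 26, A = 15.6 cm², y = 13 cm, Ī = 878.8 cm⁴.
Top flange (beyond web): 6.9 × 1, A = 6.9 cm², y = 25.5 cm, Ī = 0.575 cm⁴.
Bottom flange (beyond web): 6.9 × 1, A = 6.9 cm², y = 0.5 cm, Ī = 0.575 cm⁴.
Centroid: ȳ = ΣA·y / ΣA = 13 cm.
Transfer each piece to the centroidal x-axis using Ī + A·d² with d = y − 13:
  web: d = 0 cm → contributes +878.8 cm⁴
  top flange (beyond web): d = 12.5 cm → contributes +1 079 cm⁴
  bottom flange (beyond web): d = -12.5 cm → contributes +1 079 cm⁴
Total I = 3 036 cm⁴.
For the y-axis: x̄ = 7.2 cm.
Repeating about the centroidal y-axis gives I_y = 249.3 cm⁴.
Polar second moment: J = I_x + I_y = 3 285 cm⁴.

J ≈ 3300 cm⁴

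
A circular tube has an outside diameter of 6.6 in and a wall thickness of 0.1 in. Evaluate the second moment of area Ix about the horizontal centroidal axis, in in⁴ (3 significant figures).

Ix ≈ 10.8 in⁴

Decompose the section into non-overlapping parts with the origin at the bottom-left of its bounding rectangle.
Outer circle: ⌀6.6, A = 34.212 in², y = 3.3 in, Ī = 93.142 in⁴.
Bore (subtracted): ⌀6.4, A = 32.17 in², y = 3.3 in, Ī = 82.355 in⁴.
By symmetry the centroid is at mid-height, ȳ = 3.3 in.
All pieces are centred on the horizontal centroidal axis, so I = ΣĪ (holes subtracted) = 10.787 in⁴.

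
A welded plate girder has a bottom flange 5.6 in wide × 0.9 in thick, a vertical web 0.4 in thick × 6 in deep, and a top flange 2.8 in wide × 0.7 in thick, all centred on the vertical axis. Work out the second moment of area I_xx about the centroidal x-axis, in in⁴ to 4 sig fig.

I_xx ≈ 77.15 in⁴

Break the section into simple shapes (no overlaps), measuring from the bottom-left corner of the bounding box.
Bottom plate: 5.6 × 0.9, A = 5.04 in², y = 0.45 in, Ī = 0.3402 in⁴.
Web plate: 0.4 × 6, A = 2.4 in², y = 3.9 in, Ī = 7.2 in⁴.
Top plate: 2.8 × 0.7, A = 1.96 in², y = 7.25 in, Ī = 0.0800333 in⁴.
Centroid: ȳ = ΣA·y / ΣA = 2.74872 in.
Transfer each piece to the centroidal x-axis using Ī + A·d² with d = y − 2.74872:
  bottom plate: d = -2.29872 in → contributes +26.9722 in⁴
  web plate: d = 1.15128 in → contributes +10.3811 in⁴
  top plate: d = 4.50128 in → contributes +39.7926 in⁴
Total I = 77.1458 in⁴.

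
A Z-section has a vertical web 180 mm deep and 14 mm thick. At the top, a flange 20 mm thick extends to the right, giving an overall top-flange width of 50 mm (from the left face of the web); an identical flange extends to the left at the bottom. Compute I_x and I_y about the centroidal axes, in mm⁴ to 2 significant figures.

I_x ≈ 1.6 × 10⁷ mm⁴, I_y ≈ 1.1 × 10⁶ mm⁴

Decompose the section into non-overlapping parts with the origin at the bottom-left of its bounding rectangle.
Web: 14 × 180, A = 2 520 mm², y = 90 mm, Ī = 6 804 000 mm⁴.
Top flange (beyond web): 36 × 20, A = 720 mm², y = 170 mm, Ī = 24 000 mm⁴.
Bottom flange (beyond web): 36 × 20, A = 720 mm², y = 10 mm, Ī = 24 000 mm⁴.
Centroid: ȳ = ΣA·y / ΣA = 90 mm.
Transfer each piece to the centroidal x-axis using Ī + A·d² with d = y − 90:
  web: d = 0 mm → contributes +6 804 000 mm⁴
  top flange (beyond web): d = 80 mm → contributes +4 632 000 mm⁴
  bottom flange (beyond web): d = -80 mm → contributes +4 632 000 mm⁴
Total I = 16 068 000 mm⁴.
For the y-axis: x̄ = 43 mm.
Repeating about the centroidal y-axis gives I_y = 1 096 680 mm⁴.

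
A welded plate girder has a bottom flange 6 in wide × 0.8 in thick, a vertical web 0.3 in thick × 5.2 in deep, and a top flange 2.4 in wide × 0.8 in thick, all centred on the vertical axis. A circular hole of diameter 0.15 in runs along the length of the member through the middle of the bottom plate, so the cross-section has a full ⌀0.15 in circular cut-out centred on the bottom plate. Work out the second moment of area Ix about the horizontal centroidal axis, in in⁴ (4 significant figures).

Ix ≈ 55.27 in⁴

Treat the section as a set of non-overlapping primitives; coordinates are from the bounding-box lower-left.
Bottom plate: 6 × 0.8, A = 4.8 in², y = 0.4 in, Ī = 0.256 in⁴.
Web plate: 0.3 × 5.2, A = 1.56 in², y = 3.4 in, Ī = 3.5152 in⁴.
Top plate: 2.4 × 0.8, A = 1.92 in², y = 6.4 in, Ī = 0.1024 in⁴.
Hole (subtracted): ⌀0.15, A = 0.0176715 in², y = 0.4 in, Ī = 0.0000248505 in⁴.
Centroid: ȳ = ΣA·y / ΣA = 2.36071 in.
Transfer each piece to the horizontal centroidal axis using Ī + A·d² with d = y − 2.36071:
  bottom plate: d = -1.96071 in → contributes +18.709 in⁴
  web plate: d = 1.03929 in → contributes +5.2002 in⁴
  top plate: d = 4.03929 in → contributes +31.4289 in⁴
  hole: d = -1.96071 in → contributes −0.0679605 in⁴
Total I = 55.2701 in⁴.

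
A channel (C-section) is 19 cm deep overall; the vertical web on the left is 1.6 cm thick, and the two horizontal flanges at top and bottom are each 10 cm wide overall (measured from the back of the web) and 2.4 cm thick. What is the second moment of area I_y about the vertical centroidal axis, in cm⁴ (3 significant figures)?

I_y ≈ 677 cm⁴

Decompose the section into non-overlapping parts with the origin at the bottom-left of its bounding rectangle.
Web: 1.6 × 19, A = 30.4 cm², x = 0.8 cm, Ī = 6.4853 cm⁴.
Top flange (beyond web): 8.4 × 2.4, A = 20.16 cm², x = 5.8 cm, Ī = 118.54 cm⁴.
Bottom flange (beyond web): 8.4 × 2.4, A = 20.16 cm², x = 5.8 cm, Ī = 118.54 cm⁴.
Centroid: x̄ = ΣA·x / ΣA = 3.6507 cm.
Transfer each piece to the vertical centroidal axis using Ī + A·d² with d = x − 3.6507:
  web: d = -2.8507 cm → contributes +253.53 cm⁴
  top flange (beyond web): d = 2.1493 cm → contributes +211.67 cm⁴
  bottom flange (beyond web): d = 2.1493 cm → contributes +211.67 cm⁴
Total I = 676.87 cm⁴.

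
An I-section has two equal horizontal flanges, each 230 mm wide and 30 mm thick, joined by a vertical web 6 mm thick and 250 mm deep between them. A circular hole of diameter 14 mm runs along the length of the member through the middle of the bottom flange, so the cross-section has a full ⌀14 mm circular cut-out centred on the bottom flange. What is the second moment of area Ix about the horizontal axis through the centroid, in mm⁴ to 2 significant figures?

Treat the section as a set of non-overlapping primitives; coordinates are from the bounding-box lower-left.
Bottom flange: 230 × 30, A = 6 900 mm², y = 15 mm, Ī = 517 500 mm⁴.
Web: 6 × 250, A = 1 500 mm², y = 155 mm, Ī = 7 812 500 mm⁴.
Top flange: 230 × 30, A = 6 900 mm², y = 295 mm, Ī = 517 500 mm⁴.
Hole (subtracted): ⌀14, A = 153.9 mm², y = 15 mm, Ī = 1 886 mm⁴.
Centroid: ȳ = ΣA·y / ΣA = 156.4 mm.
Transfer each piece to the horizontal axis through the centroid using Ī + A·d² with d = y − 156.4:
  bottom flange: d = -141.4 mm → contributes +138 520 512 mm⁴
  web: d = -1.423 mm → contributes +7 815 537 mm⁴
  top flange: d = 138.6 mm → contributes +133 022 428 mm⁴
  hole: d = -141.4 mm → contributes −3 080 714 mm⁴
Total I = 276 277 763 mm⁴.

Ix ≈ 2.8 × 10⁸ mm⁴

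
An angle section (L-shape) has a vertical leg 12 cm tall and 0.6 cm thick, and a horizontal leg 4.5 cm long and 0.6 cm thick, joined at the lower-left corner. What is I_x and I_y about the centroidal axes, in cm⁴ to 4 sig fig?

Decompose the section into non-overlapping parts with the origin at the bottom-left of its bounding rectangle.
Vertical leg: 0.6 × 12, A = 7.2 cm², y = 6 cm, Ī = 86.4 cm⁴.
Horizontal leg (remainder): 3.9 × 0.6, A = 2.34 cm², y = 0.3 cm, Ī = 0.0702 cm⁴.
Centroid: ȳ = ΣA·y / ΣA = 4.60189 cm.
Transfer each piece to the centroidal x-axis using Ī + A·d² with d = y − 4.60189:
  vertical leg: d = 1.39811 cm → contributes +100.474 cm⁴
  horizontal leg (remainder): d = -4.30189 cm → contributes +43.3748 cm⁴
Total I = 143.849 cm⁴.
For the y-axis: x̄ = 0.851887 cm.
Repeating about the centroidal y-axis gives I_y = 12.1225 cm⁴.

I_x ≈ 143.8 cm⁴, I_y ≈ 12.12 cm⁴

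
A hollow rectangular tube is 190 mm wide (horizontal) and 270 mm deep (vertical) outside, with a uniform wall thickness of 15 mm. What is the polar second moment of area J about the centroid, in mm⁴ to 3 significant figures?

J ≈ 2.00 × 10⁸ mm⁴

Decompose the section into non-overlapping parts with the origin at the bottom-left of its bounding rectangle.
Outer rectangle: 190 × 270, A = 51 300 mm², y = 135 mm, Ī = 311 647 500 mm⁴.
Inner void (subtracted): 160 × 240, A = 38 400 mm², y = 135 mm, Ī = 184 320 000 mm⁴.
By symmetry the centroid is at mid-height, ȳ = 135 mm.
All pieces are centred on the centroidal x-axis, so I = ΣĪ (holes subtracted) = 127 327 500 mm⁴.
Repeating about the centroidal y-axis gives I_y = 72 407 500 mm⁴.
Polar second moment: J = I_x + I_y = 199 735 000 mm⁴.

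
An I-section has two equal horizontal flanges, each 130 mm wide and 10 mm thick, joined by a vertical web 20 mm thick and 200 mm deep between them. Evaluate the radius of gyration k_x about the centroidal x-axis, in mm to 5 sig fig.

Break the section into simple shapes (no overlaps), measuring from the bottom-left corner of the bounding box.
Bottom flange: 130 × 10, A = 1 300 mm², y = 5 mm, Ī = 10833.33 mm⁴.
Web: 20 × 200, A = 4 000 mm², y = 110 mm, Ī = 13 333 333 mm⁴.
Top flange: 130 × 10, A = 1 300 mm², y = 215 mm, Ī = 10833.33 mm⁴.
By symmetry the centroid is at mid-height, ȳ = 110 mm.
Transfer each piece to the centroidal x-axis using Ī + A·d² with d = y − 110:
  bottom flange: d = -105 mm → contributes +14 343 333 mm⁴
  web: d = 0 mm → contributes +13 333 333 mm⁴
  top flange: d = 105 mm → contributes +14 343 333 mm⁴
Total I = 42 020 000 mm⁴.
Radius of gyration: k = √(I/A) = √(42 020 000 / 6 600) = 79.79139 mm.

k_x ≈ 79.791 mm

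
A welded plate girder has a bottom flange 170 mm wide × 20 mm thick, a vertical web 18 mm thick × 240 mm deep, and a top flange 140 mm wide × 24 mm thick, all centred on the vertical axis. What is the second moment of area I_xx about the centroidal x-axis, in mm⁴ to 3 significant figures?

I_xx ≈ 1.37 × 10⁸ mm⁴

Break the section into simple shapes (no overlaps), measuring from the bottom-left corner of the bounding box.
Bottom plate: 170 × 20, A = 3 400 mm², y = 10 mm, Ī = 113 333 mm⁴.
Web plate: 18 × 240, A = 4 320 mm², y = 140 mm, Ī = 20 736 000 mm⁴.
Top plate: 140 × 24, A = 3 360 mm², y = 272 mm, Ī = 161 280 mm⁴.
Centroid: ȳ = ΣA·y / ΣA = 140.14 mm.
Transfer each piece to the centroidal x-axis using Ī + A·d² with d = y − 140.14:
  bottom plate: d = -130.14 mm → contributes +57 694 668 mm⁴
  web plate: d = -0.13718 mm → contributes +20 736 081 mm⁴
  top plate: d = 131.86 mm → contributes +58 584 295 mm⁴
Total I = 137 015 045 mm⁴.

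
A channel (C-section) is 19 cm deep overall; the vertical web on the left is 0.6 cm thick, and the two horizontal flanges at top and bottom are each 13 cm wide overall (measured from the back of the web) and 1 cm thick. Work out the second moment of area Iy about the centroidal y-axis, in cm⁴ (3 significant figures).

Split into non-overlapping primitives; take the origin at the lower-left of the bounding box.
Web: 0.6 × 19, A = 11.4 cm², x = 0.3 cm, Ī = 0.342 cm⁴.
Top flange (beyond web): 12.4 × 1, A = 12.4 cm², x = 6.8 cm, Ī = 158.89 cm⁴.
Bottom flange (beyond web): 12.4 × 1, A = 12.4 cm², x = 6.8 cm, Ī = 158.89 cm⁴.
Centroid: x̄ = ΣA·x / ΣA = 4.753 cm.
Transfer each piece to the centroidal y-axis using Ī + A·d² with d = x − 4.753:
  web: d = -4.453 cm → contributes +226.4 cm⁴
  top flange (beyond web): d = 2.047 cm → contributes +210.84 cm⁴
  bottom flange (beyond web): d = 2.047 cm → contributes +210.84 cm⁴
Total I = 648.08 cm⁴.

Iy ≈ 648 cm⁴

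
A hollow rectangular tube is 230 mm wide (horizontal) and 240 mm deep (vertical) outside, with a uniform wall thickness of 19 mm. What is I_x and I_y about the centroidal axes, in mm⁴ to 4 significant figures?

I_x ≈ 1.331 × 10⁸ mm⁴, I_y ≈ 1.242 × 10⁸ mm⁴

Split into non-overlapping primitives; take the origin at the lower-left of the bounding box.
Outer rectangle: 230 × 240, A = 55 200 mm², y = 120 mm, Ī = 264 960 000 mm⁴.
Inner void (subtracted): 192 × 202, A = 38 784 mm², y = 120 mm, Ī = 131 878 528 mm⁴.
By symmetry the centroid is at mid-height, ȳ = 120 mm.
All pieces are centred on the centroidal x-axis, so I = ΣĪ (holes subtracted) = 133 081 472 mm⁴.
Repeating about the centroidal y-axis gives I_y = 124 195 552 mm⁴.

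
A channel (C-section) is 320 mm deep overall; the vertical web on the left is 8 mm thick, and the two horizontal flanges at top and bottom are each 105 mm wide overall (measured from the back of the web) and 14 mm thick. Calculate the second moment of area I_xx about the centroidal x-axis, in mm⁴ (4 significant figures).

Split into non-overlapping primitives; take the origin at the lower-left of the bounding box.
Web: 8 × 320, A = 2 560 mm², y = 160 mm, Ī = 21 845 333 mm⁴.
Top flange (beyond web): 97 × 14, A = 1 358 mm², y = 313 mm, Ī = 22180.7 mm⁴.
Bottom flange (beyond web): 97 × 14, A = 1 358 mm², y = 7 mm, Ī = 22180.7 mm⁴.
By symmetry the centroid is at mid-height, ȳ = 160 mm.
Transfer each piece to the centroidal x-axis using Ī + A·d² with d = y − 160:
  web: d = 0 mm → contributes +21 845 333 mm⁴
  top flange (beyond web): d = 153 mm → contributes +31 811 603 mm⁴
  bottom flange (beyond web): d = -153 mm → contributes +31 811 603 mm⁴
Total I = 85 468 539 mm⁴.

I_xx ≈ 8.547 × 10⁷ mm⁴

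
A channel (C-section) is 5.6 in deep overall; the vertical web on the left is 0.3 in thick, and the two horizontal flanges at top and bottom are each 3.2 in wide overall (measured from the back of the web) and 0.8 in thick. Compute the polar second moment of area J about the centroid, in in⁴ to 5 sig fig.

Split into non-overlapping primitives; take the origin at the lower-left of the bounding box.
Web: 0.3 × 5.6, A = 1.68 in², y = 2.8 in, Ī = 4.3904 in⁴.
Top flange (beyond web): 2.9 × 0.8, A = 2.32 in², y = 5.2 in, Ī = 0.1237333 in⁴.
Bottom flange (beyond web): 2.9 × 0.8, A = 2.32 in², y = 0.4 in, Ī = 0.1237333 in⁴.
By symmetry the centroid is at mid-height, ȳ = 2.8 in.
Transfer each piece to the centroidal x-axis using Ī + A·d² with d = y − 2.8:
  web: d = 0 in → contributes +4.3904 in⁴
  top flange (beyond web): d = 2.4 in → contributes +13.48693 in⁴
  bottom flange (beyond web): d = -2.4 in → contributes +13.48693 in⁴
Total I = 31.36427 in⁴.
For the y-axis: x̄ = 1.324684 in.
Repeating about the centroidal y-axis gives I_y = 6.422016 in⁴.
Polar second moment: J = I_x + I_y = 37.78628 in⁴.

J ≈ 37.786 in⁴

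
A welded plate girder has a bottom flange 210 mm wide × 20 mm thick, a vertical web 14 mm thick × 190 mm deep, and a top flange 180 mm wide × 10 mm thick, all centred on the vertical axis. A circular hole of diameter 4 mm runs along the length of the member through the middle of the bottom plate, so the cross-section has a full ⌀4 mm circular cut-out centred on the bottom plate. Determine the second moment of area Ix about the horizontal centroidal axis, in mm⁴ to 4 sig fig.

Decompose the section into non-overlapping parts with the origin at the bottom-left of its bounding rectangle.
Bottom plate: 210 × 20, A = 4 200 mm², y = 10 mm, Ī = 140 000 mm⁴.
Web plate: 14 × 190, A = 2 660 mm², y = 115 mm, Ī = 8 002 167 mm⁴.
Top plate: 180 × 10, A = 1 800 mm², y = 215 mm, Ī = 15 000 mm⁴.
Hole (subtracted): ⌀4, A = 12.5664 mm², y = 10 mm, Ī = 12.5664 mm⁴.
Centroid: ȳ = ΣA·y / ΣA = 84.9702 mm.
Transfer each piece to the horizontal centroidal axis using Ī + A·d² with d = y − 84.9702:
  bottom plate: d = -74.9702 mm → contributes +23 746 242 mm⁴
  web plate: d = 30.0298 mm → contributes +10 400 922 mm⁴
  top plate: d = 130.03 mm → contributes +30 448 939 mm⁴
  hole: d = -74.9702 mm → contributes −70642.3 mm⁴
Total I = 64 525 461 mm⁴.

Ix ≈ 6.453 × 10⁷ mm⁴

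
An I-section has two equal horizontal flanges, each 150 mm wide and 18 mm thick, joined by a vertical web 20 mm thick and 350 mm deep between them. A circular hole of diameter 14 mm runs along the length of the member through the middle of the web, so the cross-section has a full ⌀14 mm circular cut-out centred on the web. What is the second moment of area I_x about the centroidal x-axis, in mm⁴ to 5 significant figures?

Treat the section as a set of non-overlapping primitives; coordinates are from the bounding-box lower-left.
Bottom flange: 150 × 18, A = 2 700 mm², y = 9 mm, Ī = 72 900 mm⁴.
Web: 20 × 350, A = 7 000 mm², y = 193 mm, Ī = 71 458 333 mm⁴.
Top flange: 150 × 18, A = 2 700 mm², y = 377 mm, Ī = 72 900 mm⁴.
Hole (subtracted): ⌀14, A = 153.938 mm², y = 193 mm, Ī = 1885.741 mm⁴.
By symmetry the centroid is at mid-height, ȳ = 193 mm.
Transfer each piece to the centroidal x-axis using Ī + A·d² with d = y − 193:
  bottom flange: d = -184 mm → contributes +91 484 100 mm⁴
  web: d = 0 mm → contributes +71 458 333 mm⁴
  top flange: d = 184 mm → contributes +91 484 100 mm⁴
  hole: d = 0 mm → contributes −1885.741 mm⁴
Total I = 254 424 648 mm⁴.

I_x ≈ 2.5442 × 10⁸ mm⁴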